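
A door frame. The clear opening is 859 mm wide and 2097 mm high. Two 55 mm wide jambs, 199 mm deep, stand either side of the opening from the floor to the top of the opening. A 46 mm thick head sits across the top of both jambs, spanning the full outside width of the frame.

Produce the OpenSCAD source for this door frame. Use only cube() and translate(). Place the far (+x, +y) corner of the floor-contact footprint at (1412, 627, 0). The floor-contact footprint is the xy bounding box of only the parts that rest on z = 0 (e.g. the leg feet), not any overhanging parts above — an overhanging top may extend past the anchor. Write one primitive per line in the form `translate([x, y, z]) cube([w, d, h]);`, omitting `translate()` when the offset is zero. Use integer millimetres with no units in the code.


translate([443, 428, 0]) cube([55, 199, 2097]);
translate([1357, 428, 0]) cube([55, 199, 2097]);
translate([443, 428, 2097]) cube([969, 199, 46]);


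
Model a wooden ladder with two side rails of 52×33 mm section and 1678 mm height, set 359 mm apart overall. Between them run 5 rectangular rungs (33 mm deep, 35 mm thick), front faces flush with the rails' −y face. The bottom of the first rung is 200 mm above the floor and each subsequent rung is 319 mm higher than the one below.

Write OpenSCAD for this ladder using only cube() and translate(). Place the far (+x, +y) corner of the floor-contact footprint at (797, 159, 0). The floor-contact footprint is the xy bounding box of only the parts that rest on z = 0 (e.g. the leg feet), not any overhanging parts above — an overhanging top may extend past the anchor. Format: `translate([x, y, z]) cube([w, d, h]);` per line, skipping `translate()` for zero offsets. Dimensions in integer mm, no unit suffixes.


translate([438, 126, 0]) cube([52, 33, 1678]);
translate([745, 126, 0]) cube([52, 33, 1678]);
translate([490, 126, 200]) cube([255, 33, 35]);
translate([490, 126, 519]) cube([255, 33, 35]);
translate([490, 126, 838]) cube([255, 33, 35]);
translate([490, 126, 1157]) cube([255, 33, 35]);
translate([490, 126, 1476]) cube([255, 33, 35]);


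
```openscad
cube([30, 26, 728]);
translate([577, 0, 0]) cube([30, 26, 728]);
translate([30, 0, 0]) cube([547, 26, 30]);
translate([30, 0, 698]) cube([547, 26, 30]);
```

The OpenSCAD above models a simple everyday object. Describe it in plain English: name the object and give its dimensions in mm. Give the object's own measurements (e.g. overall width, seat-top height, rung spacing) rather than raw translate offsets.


A rectangular picture frame lying in the x–z plane (depth along y). The opening is 547 mm wide (x) by 668 mm tall (z), surrounded by a border 30 mm wide on all four sides. The frame is 26 mm deep and is made of two full-height vertical stiles with two horizontal rails fitted between them.


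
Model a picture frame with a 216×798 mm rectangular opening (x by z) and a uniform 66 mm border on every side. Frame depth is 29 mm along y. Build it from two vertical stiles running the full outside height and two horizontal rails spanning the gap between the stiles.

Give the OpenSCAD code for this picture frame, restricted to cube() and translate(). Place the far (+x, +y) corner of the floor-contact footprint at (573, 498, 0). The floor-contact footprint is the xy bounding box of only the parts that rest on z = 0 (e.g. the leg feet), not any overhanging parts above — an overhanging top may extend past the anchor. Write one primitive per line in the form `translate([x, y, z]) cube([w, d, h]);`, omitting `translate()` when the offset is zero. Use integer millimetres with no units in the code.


translate([225, 469, 0]) cube([66, 29, 930]);
translate([507, 469, 0]) cube([66, 29, 930]);
translate([291, 469, 0]) cube([216, 29, 66]);
translate([291, 469, 864]) cube([216, 29, 66]);


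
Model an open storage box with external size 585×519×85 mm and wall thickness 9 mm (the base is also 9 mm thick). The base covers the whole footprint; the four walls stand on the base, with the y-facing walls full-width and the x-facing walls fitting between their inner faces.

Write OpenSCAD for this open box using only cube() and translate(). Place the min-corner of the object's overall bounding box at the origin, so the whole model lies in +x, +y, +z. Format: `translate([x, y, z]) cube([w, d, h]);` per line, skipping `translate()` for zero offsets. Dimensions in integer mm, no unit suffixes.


cube([585, 519, 9]);
translate([0, 0, 9]) cube([585, 9, 76]);
translate([0, 510, 9]) cube([585, 9, 76]);
translate([0, 9, 9]) cube([9, 501, 76]);
translate([576, 9, 9]) cube([9, 501, 76]);


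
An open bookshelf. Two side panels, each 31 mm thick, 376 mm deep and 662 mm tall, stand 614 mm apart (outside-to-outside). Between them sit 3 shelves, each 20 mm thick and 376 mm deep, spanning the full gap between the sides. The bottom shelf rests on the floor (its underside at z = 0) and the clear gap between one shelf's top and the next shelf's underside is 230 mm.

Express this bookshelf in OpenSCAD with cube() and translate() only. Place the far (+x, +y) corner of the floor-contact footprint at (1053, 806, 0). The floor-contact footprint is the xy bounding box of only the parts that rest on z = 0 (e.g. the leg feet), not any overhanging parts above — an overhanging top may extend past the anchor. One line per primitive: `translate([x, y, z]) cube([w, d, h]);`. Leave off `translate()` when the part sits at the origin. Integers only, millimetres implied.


translate([439, 430, 0]) cube([31, 376, 662]);
translate([1022, 430, 0]) cube([31, 376, 662]);
translate([470, 430, 0]) cube([552, 376, 20]);
translate([470, 430, 250]) cube([552, 376, 20]);
translate([470, 430, 500]) cube([552, 376, 20]);


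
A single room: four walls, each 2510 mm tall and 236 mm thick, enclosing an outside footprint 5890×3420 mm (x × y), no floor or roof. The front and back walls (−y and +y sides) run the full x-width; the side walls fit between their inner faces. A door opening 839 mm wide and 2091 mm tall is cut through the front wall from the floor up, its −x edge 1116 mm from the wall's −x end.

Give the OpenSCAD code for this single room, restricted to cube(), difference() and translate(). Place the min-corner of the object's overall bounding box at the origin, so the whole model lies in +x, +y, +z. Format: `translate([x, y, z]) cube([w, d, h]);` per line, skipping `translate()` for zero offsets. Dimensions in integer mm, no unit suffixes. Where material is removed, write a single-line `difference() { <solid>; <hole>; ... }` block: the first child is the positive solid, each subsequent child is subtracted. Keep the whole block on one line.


difference() { cube([5890, 236, 2510]); translate([1116, 0, 0]) cube([839, 236, 2091]); }
translate([0, 3184, 0]) cube([5890, 236, 2510]);
translate([0, 236, 0]) cube([236, 2948, 2510]);
translate([5654, 236, 0]) cube([236, 2948, 2510]);


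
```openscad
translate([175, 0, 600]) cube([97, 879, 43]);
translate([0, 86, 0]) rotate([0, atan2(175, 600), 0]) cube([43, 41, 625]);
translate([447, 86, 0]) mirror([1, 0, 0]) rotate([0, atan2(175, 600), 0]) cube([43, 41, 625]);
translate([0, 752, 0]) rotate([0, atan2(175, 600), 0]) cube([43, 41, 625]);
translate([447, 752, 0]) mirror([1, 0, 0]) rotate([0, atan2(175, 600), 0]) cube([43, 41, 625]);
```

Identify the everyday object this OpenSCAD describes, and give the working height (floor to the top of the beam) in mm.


A sawhorse. The overall height is 643 mm.

A beam across two mirrored pairs of raked legs — a sawhorse. The beam's underside is at z = 600 (matching the legs' vertical rise in atan2(175, 600)) and the beam is 43 mm tall, so its top is at 600 + 43 = 643 mm. The raked legs top out at the beam's underside, so that is the highest point.


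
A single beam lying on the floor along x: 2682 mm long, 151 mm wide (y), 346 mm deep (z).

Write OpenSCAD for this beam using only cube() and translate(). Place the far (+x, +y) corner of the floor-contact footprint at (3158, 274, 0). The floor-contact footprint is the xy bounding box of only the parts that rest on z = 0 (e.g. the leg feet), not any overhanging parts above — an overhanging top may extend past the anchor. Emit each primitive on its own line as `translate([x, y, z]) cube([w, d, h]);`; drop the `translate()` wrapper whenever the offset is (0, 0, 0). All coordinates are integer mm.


translate([476, 123, 0]) cube([2682, 151, 346]);


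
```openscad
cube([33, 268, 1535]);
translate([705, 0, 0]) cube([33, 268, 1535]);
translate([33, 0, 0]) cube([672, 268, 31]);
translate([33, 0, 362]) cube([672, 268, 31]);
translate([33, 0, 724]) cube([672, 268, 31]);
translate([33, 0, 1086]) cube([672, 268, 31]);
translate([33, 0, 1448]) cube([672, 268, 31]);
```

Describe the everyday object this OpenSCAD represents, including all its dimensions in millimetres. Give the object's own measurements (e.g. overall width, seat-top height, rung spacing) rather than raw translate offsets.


An open bookshelf. Two side panels, each 33 mm thick, 268 mm deep and 1535 mm tall, stand 738 mm apart (outside-to-outside). Between them sit 5 shelves, each 31 mm thick and 268 mm deep, spanning the full gap between the sides. The bottom shelf rests on the floor (its underside at z = 0) and the clear gap between one shelf's top and the next shelf's underside is 331 mm.


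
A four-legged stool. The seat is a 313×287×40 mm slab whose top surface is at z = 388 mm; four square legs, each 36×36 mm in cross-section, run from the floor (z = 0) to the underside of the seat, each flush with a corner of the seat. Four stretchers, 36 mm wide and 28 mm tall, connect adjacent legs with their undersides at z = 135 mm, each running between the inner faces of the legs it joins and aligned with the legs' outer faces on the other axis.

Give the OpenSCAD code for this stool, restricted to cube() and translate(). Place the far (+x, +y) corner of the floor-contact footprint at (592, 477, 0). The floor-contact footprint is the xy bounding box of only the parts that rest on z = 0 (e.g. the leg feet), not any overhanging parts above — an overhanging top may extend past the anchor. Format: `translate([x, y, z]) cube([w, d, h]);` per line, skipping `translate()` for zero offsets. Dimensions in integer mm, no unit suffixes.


translate([279, 190, 348]) cube([313, 287, 40]);
translate([279, 190, 0]) cube([36, 36, 348]);
translate([556, 190, 0]) cube([36, 36, 348]);
translate([279, 441, 0]) cube([36, 36, 348]);
translate([556, 441, 0]) cube([36, 36, 348]);
translate([315, 190, 135]) cube([241, 36, 28]);
translate([315, 441, 135]) cube([241, 36, 28]);
translate([279, 226, 135]) cube([36, 215, 28]);
translate([556, 226, 135]) cube([36, 215, 28]);


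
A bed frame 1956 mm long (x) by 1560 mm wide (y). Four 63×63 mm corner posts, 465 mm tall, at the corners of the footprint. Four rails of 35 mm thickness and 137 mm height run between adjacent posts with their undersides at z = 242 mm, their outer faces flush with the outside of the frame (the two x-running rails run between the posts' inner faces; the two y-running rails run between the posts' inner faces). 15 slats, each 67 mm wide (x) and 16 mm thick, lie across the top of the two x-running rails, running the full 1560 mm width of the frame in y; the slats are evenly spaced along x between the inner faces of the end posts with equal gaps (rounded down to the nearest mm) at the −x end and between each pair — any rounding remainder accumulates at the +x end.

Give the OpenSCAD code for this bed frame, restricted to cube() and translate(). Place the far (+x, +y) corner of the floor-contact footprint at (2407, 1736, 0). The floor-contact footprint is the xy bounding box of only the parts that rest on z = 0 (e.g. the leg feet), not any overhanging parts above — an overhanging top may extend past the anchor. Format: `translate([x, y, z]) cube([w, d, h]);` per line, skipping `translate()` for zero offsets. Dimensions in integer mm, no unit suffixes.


translate([451, 176, 0]) cube([63, 63, 465]);
translate([451, 1673, 0]) cube([63, 63, 465]);
translate([2344, 176, 0]) cube([63, 63, 465]);
translate([2344, 1673, 0]) cube([63, 63, 465]);
translate([514, 176, 242]) cube([1830, 35, 137]);
translate([514, 1701, 242]) cube([1830, 35, 137]);
translate([451, 239, 242]) cube([35, 1434, 137]);
translate([2372, 239, 242]) cube([35, 1434, 137]);
translate([565, 176, 379]) cube([67, 1560, 16]);
translate([683, 176, 379]) cube([67, 1560, 16]);
translate([801, 176, 379]) cube([67, 1560, 16]);
translate([919, 176, 379]) cube([67, 1560, 16]);
translate([1037, 176, 379]) cube([67, 1560, 16]);
translate([1155, 176, 379]) cube([67, 1560, 16]);
translate([1273, 176, 379]) cube([67, 1560, 16]);
translate([1391, 176, 379]) cube([67, 1560, 16]);
translate([1509, 176, 379]) cube([67, 1560, 16]);
translate([1627, 176, 379]) cube([67, 1560, 16]);
translate([1745, 176, 379]) cube([67, 1560, 16]);
translate([1863, 176, 379]) cube([67, 1560, 16]);
translate([1981, 176, 379]) cube([67, 1560, 16]);
translate([2099, 176, 379]) cube([67, 1560, 16]);
translate([2217, 176, 379]) cube([67, 1560, 16]);


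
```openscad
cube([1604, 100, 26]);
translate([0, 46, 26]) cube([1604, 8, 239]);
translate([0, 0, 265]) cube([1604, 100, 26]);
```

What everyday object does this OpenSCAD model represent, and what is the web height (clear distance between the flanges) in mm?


An I-beam. The web height is 239 mm.

Two wide flanges with a thin centred web — an I-beam. Overall 291 mm minus two 26 mm flanges gives a web of 291 − 2·26 = 239 mm.


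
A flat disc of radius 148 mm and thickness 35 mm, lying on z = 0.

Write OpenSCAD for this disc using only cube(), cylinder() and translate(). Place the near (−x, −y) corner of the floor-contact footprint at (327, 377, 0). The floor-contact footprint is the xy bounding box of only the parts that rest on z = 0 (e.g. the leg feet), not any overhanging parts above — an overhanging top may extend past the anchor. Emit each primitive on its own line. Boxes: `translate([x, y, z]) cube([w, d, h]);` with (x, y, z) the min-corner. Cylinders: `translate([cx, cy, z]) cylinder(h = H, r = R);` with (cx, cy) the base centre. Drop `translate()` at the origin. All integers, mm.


translate([475, 525, 0]) cylinder(h = 35, r = 148);


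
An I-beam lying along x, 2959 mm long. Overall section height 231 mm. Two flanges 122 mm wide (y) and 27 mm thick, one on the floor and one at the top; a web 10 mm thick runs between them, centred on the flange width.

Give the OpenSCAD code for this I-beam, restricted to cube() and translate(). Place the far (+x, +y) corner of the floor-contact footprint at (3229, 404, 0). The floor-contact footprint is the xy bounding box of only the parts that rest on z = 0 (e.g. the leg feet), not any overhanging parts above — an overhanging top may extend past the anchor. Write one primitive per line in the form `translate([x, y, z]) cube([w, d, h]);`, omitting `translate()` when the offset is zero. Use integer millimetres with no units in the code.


translate([270, 282, 0]) cube([2959, 122, 27]);
translate([270, 338, 27]) cube([2959, 10, 177]);
translate([270, 282, 204]) cube([2959, 122, 27]);


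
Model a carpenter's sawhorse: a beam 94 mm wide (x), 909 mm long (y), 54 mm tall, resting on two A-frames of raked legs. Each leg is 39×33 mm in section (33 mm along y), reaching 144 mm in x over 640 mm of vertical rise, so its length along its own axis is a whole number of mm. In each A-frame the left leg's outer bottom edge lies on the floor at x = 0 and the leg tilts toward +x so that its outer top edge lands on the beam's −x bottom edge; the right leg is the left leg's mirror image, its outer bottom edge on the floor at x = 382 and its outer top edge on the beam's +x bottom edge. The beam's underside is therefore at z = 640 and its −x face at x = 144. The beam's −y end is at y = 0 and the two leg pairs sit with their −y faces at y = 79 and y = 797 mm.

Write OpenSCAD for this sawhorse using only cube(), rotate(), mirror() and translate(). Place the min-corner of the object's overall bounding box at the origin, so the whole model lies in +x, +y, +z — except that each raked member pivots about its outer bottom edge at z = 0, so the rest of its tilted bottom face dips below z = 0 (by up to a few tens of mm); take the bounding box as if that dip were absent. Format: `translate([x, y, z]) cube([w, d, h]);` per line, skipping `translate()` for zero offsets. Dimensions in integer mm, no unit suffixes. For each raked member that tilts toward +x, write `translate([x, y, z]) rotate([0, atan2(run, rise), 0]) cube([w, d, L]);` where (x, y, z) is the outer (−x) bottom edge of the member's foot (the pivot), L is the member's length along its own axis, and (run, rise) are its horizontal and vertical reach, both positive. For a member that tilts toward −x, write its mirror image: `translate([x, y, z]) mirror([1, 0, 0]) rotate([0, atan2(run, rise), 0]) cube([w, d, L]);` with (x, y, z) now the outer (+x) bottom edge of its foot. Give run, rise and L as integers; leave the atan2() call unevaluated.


translate([144, 0, 640]) cube([94, 909, 54]);
translate([0, 79, 0]) rotate([0, atan2(144, 640), 0]) cube([39, 33, 656]);
translate([382, 79, 0]) mirror([1, 0, 0]) rotate([0, atan2(144, 640), 0]) cube([39, 33, 656]);
translate([0, 797, 0]) rotate([0, atan2(144, 640), 0]) cube([39, 33, 656]);
translate([382, 797, 0]) mirror([1, 0, 0]) rotate([0, atan2(144, 640), 0]) cube([39, 33, 656]);


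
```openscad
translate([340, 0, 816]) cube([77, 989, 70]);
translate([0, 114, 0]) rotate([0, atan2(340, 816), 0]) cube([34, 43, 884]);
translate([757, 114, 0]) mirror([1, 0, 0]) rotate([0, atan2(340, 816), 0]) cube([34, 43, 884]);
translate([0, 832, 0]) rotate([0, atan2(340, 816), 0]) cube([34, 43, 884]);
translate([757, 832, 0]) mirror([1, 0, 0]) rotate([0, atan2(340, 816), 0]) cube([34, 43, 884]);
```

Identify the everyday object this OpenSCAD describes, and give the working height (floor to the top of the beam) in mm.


A sawhorse. The overall height is 886 mm.

A beam across two mirrored pairs of raked legs — a sawhorse. The beam's underside is at z = 816 (matching the legs' vertical rise in atan2(340, 816)) and the beam is 70 mm tall, so its top is at 816 + 70 = 886 mm. The raked legs top out at the beam's underside, so that is the highest point.


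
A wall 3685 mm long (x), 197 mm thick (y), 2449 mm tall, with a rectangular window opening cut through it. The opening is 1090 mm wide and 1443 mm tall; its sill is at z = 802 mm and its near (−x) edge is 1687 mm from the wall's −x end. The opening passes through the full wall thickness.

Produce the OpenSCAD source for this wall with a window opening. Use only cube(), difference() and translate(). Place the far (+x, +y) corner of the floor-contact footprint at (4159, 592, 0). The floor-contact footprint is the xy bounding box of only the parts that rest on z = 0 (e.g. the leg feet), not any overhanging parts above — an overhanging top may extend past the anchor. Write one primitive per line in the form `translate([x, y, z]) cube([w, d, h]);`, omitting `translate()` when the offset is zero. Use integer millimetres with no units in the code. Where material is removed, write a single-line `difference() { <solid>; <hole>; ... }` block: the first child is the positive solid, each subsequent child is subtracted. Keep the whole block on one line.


difference() { translate([474, 395, 0]) cube([3685, 197, 2449]); translate([2161, 395, 802]) cube([1090, 197, 1443]); }


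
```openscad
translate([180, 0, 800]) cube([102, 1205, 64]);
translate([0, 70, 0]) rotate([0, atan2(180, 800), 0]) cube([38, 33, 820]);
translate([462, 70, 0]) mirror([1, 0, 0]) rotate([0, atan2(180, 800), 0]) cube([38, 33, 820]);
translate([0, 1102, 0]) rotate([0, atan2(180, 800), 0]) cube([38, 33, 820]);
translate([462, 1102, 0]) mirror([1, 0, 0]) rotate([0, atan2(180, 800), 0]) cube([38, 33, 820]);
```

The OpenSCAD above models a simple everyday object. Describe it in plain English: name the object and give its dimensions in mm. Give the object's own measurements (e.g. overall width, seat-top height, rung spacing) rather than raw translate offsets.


A sawhorse. A 102×1205×64 mm beam (x, y, z) sits on two A-frame leg pairs. Each pair is two raked legs of 38×33 mm section (33 mm along y) splaying symmetrically in x. Each leg rises 800 mm vertically over 180 mm of horizontal reach and is 820 mm long along its own axis. Every leg's outer bottom edge rests on the floor and its outer top edge meets a bottom edge of the beam — the left legs (tilting toward +x) meet the beam's −x bottom edge, the right legs (their mirror images, tilting toward −x) meet its +x bottom edge — so the leg tops tuck under the beam, the beam's underside is 800 mm above the floor, and the feet are 462 mm apart outside-to-outside with the beam centred between them. The two leg pairs are set in 70 mm from either end of the beam.


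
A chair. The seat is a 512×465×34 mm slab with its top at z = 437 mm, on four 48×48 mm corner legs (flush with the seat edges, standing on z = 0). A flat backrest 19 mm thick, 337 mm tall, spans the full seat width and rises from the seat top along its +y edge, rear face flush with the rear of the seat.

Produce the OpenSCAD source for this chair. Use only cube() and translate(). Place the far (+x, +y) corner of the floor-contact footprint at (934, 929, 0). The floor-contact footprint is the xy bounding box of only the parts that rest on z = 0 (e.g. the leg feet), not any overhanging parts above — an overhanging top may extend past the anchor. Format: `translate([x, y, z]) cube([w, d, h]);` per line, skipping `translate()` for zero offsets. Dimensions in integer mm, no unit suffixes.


translate([422, 464, 403]) cube([512, 465, 34]);
translate([422, 464, 0]) cube([48, 48, 403]);
translate([886, 464, 0]) cube([48, 48, 403]);
translate([422, 881, 0]) cube([48, 48, 403]);
translate([886, 881, 0]) cube([48, 48, 403]);
translate([422, 910, 437]) cube([512, 19, 337]);


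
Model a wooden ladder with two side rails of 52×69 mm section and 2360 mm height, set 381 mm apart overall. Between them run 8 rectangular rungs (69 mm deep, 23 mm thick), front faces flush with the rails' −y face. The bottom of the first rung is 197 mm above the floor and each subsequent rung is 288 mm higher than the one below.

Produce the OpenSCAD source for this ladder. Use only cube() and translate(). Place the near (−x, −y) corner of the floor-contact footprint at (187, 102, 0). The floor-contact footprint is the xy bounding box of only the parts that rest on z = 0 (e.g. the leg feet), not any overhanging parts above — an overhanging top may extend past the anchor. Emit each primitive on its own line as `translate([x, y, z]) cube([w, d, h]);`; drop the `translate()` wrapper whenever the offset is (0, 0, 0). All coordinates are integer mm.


translate([187, 102, 0]) cube([52, 69, 2360]);
translate([516, 102, 0]) cube([52, 69, 2360]);
translate([239, 102, 197]) cube([277, 69, 23]);
translate([239, 102, 485]) cube([277, 69, 23]);
translate([239, 102, 773]) cube([277, 69, 23]);
translate([239, 102, 1061]) cube([277, 69, 23]);
translate([239, 102, 1349]) cube([277, 69, 23]);
translate([239, 102, 1637]) cube([277, 69, 23]);
translate([239, 102, 1925]) cube([277, 69, 23]);
translate([239, 102, 2213]) cube([277, 69, 23]);


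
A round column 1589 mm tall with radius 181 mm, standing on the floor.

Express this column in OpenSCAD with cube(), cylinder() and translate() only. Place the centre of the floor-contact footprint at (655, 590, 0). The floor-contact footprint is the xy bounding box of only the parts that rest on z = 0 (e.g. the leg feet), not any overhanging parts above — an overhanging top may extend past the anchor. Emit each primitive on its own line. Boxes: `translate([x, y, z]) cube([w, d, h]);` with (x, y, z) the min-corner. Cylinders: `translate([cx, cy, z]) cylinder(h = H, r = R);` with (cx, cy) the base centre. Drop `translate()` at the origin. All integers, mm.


translate([655, 590, 0]) cylinder(h = 1589, r = 181);


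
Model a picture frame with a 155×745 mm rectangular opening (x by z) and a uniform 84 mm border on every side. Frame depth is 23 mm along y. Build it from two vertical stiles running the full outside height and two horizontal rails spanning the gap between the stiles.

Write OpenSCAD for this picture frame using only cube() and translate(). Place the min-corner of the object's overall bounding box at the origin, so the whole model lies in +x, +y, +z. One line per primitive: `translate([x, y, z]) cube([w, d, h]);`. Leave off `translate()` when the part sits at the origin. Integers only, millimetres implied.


cube([84, 23, 913]);
translate([239, 0, 0]) cube([84, 23, 913]);
translate([84, 0, 0]) cube([155, 23, 84]);
translate([84, 0, 829]) cube([155, 23, 84]);


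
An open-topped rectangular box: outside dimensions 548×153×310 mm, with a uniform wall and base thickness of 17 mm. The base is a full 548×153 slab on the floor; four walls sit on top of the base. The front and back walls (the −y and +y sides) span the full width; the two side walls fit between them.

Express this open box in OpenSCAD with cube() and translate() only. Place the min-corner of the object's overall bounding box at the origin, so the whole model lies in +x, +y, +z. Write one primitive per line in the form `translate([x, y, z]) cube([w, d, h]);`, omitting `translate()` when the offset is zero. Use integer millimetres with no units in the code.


cube([548, 153, 17]);
translate([0, 0, 17]) cube([548, 17, 293]);
translate([0, 136, 17]) cube([548, 17, 293]);
translate([0, 17, 17]) cube([17, 119, 293]);
translate([531, 17, 17]) cube([17, 119, 293]);


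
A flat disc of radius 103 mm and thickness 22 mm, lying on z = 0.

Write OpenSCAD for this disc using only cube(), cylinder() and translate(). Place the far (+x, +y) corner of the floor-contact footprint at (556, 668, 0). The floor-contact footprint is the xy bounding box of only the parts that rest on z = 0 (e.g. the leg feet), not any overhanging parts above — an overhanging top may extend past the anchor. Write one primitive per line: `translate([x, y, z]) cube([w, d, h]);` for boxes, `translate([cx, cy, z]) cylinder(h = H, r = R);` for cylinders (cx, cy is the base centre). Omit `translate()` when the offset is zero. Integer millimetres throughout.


translate([453, 565, 0]) cylinder(h = 22, r = 103);


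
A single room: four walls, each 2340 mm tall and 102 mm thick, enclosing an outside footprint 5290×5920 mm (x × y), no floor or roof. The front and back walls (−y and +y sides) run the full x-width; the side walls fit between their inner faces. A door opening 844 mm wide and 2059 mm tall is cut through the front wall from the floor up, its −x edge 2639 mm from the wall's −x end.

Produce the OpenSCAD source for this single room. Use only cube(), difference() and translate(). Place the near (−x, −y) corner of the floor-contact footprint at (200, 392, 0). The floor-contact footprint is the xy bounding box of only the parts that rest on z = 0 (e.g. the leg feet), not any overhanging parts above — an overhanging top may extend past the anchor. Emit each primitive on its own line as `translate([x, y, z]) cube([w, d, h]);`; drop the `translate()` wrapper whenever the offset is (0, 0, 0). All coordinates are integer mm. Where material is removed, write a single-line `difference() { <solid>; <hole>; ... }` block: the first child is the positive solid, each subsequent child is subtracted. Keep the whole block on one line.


difference() { translate([200, 392, 0]) cube([5290, 102, 2340]); translate([2839, 392, 0]) cube([844, 102, 2059]); }
translate([200, 6210, 0]) cube([5290, 102, 2340]);
translate([200, 494, 0]) cube([102, 5716, 2340]);
translate([5388, 494, 0]) cube([102, 5716, 2340]);


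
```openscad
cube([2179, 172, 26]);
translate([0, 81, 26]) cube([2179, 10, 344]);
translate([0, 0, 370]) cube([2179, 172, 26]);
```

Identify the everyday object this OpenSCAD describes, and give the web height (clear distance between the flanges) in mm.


An I-beam. The web height is 344 mm.

Two wide flanges with a thin centred web — an I-beam. Overall 396 mm minus two 26 mm flanges gives a web of 396 − 2·26 = 344 mm.


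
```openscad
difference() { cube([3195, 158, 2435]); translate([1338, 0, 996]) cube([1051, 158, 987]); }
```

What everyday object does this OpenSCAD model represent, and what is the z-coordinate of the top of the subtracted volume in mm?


A wall with a window opening. The window head height is 1983 mm.

A wall with a rectangular opening subtracted — a window. Sill at z = 996, opening 987 mm tall, so the head is at 996 + 987 = 1983 mm.


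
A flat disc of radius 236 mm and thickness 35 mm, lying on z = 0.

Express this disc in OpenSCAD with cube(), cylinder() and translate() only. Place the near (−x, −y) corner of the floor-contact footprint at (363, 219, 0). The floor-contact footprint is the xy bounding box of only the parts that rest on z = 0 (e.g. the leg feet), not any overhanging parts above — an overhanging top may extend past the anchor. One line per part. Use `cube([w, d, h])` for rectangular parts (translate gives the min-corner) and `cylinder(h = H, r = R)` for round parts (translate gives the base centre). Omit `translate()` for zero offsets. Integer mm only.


translate([599, 455, 0]) cylinder(h = 35, r = 236);


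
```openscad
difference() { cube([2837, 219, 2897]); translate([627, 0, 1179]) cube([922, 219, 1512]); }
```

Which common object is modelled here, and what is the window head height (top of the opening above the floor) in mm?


A wall with a window opening. The window head height is 2691 mm.

A wall with a rectangular opening subtracted — a window. Sill at z = 1179, opening 1512 mm tall, so the head is at 1179 + 1512 = 2691 mm.


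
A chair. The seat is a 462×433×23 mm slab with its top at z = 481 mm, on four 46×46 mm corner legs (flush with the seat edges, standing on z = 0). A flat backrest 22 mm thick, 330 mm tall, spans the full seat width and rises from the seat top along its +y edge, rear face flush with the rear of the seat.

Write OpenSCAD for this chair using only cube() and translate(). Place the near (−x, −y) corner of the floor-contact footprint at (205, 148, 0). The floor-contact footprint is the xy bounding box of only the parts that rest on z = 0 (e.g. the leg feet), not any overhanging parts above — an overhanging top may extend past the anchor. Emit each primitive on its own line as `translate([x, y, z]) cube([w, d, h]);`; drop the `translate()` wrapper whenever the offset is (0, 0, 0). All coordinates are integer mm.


translate([205, 148, 458]) cube([462, 433, 23]);
translate([205, 148, 0]) cube([46, 46, 458]);
translate([621, 148, 0]) cube([46, 46, 458]);
translate([205, 535, 0]) cube([46, 46, 458]);
translate([621, 535, 0]) cube([46, 46, 458]);
translate([205, 559, 481]) cube([462, 22, 330]);


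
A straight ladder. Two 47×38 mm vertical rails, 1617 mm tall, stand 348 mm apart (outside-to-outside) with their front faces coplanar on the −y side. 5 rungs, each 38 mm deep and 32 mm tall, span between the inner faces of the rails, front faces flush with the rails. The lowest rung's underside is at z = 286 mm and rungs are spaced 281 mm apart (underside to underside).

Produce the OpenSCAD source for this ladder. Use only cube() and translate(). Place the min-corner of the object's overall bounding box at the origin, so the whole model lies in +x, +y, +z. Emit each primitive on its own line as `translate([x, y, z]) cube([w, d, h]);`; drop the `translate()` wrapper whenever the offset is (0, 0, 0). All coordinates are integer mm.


cube([47, 38, 1617]);
translate([301, 0, 0]) cube([47, 38, 1617]);
translate([47, 0, 286]) cube([254, 38, 32]);
translate([47, 0, 567]) cube([254, 38, 32]);
translate([47, 0, 848]) cube([254, 38, 32]);
translate([47, 0, 1129]) cube([254, 38, 32]);
translate([47, 0, 1410]) cube([254, 38, 32]);


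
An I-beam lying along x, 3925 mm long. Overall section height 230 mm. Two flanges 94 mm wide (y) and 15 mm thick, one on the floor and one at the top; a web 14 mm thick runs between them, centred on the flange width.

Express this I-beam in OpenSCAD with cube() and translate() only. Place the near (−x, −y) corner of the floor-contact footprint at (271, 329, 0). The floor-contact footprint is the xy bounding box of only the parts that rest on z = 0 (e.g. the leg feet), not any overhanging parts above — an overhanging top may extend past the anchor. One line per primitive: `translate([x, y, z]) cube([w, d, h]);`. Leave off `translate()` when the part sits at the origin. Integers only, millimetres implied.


translate([271, 329, 0]) cube([3925, 94, 15]);
translate([271, 369, 15]) cube([3925, 14, 200]);
translate([271, 329, 215]) cube([3925, 94, 15]);


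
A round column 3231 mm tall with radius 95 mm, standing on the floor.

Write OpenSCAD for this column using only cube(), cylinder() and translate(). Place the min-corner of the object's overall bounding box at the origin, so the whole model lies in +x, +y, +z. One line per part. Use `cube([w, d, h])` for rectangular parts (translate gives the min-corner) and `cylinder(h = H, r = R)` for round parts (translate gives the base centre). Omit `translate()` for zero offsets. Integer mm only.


translate([95, 95, 0]) cylinder(h = 3231, r = 95);


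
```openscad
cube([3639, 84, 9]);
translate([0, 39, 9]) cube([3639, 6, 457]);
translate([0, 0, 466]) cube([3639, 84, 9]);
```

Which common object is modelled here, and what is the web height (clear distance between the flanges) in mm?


An I-beam. The web height is 457 mm.

Two wide flanges with a thin centred web — an I-beam. Overall 475 mm minus two 9 mm flanges gives a web of 475 − 2·9 = 457 mm.


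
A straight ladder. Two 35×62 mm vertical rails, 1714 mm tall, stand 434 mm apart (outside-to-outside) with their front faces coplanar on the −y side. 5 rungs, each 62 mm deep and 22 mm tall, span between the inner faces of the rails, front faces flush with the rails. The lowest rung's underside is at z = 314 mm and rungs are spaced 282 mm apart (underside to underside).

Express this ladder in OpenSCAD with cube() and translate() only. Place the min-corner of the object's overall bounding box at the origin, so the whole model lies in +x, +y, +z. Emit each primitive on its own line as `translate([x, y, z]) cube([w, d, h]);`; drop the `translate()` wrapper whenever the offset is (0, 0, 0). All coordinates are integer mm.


cube([35, 62, 1714]);
translate([399, 0, 0]) cube([35, 62, 1714]);
translate([35, 0, 314]) cube([364, 62, 22]);
translate([35, 0, 596]) cube([364, 62, 22]);
translate([35, 0, 878]) cube([364, 62, 22]);
translate([35, 0, 1160]) cube([364, 62, 22]);
translate([35, 0, 1442]) cube([364, 62, 22]);


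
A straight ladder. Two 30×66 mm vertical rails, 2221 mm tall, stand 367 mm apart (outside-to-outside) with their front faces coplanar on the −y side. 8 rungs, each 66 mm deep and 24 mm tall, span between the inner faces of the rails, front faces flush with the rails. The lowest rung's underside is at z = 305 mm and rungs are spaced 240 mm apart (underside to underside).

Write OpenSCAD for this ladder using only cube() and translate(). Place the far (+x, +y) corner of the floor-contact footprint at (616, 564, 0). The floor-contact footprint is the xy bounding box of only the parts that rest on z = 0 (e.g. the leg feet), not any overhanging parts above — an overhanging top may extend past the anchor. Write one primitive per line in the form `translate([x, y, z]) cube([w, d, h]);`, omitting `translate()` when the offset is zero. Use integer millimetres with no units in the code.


translate([249, 498, 0]) cube([30, 66, 2221]);
translate([586, 498, 0]) cube([30, 66, 2221]);
translate([279, 498, 305]) cube([307, 66, 24]);
translate([279, 498, 545]) cube([307, 66, 24]);
translate([279, 498, 785]) cube([307, 66, 24]);
translate([279, 498, 1025]) cube([307, 66, 24]);
translate([279, 498, 1265]) cube([307, 66, 24]);
translate([279, 498, 1505]) cube([307, 66, 24]);
translate([279, 498, 1745]) cube([307, 66, 24]);
translate([279, 498, 1985]) cube([307, 66, 24]);


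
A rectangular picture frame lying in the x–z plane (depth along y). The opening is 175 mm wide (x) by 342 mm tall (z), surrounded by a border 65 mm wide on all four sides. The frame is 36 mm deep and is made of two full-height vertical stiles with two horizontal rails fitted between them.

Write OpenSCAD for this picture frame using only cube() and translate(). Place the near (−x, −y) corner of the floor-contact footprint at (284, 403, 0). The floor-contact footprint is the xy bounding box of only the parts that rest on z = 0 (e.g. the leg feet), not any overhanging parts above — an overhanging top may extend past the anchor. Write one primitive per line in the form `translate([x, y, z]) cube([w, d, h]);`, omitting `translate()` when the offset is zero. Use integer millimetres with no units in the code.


translate([284, 403, 0]) cube([65, 36, 472]);
translate([524, 403, 0]) cube([65, 36, 472]);
translate([349, 403, 0]) cube([175, 36, 65]);
translate([349, 403, 407]) cube([175, 36, 65]);


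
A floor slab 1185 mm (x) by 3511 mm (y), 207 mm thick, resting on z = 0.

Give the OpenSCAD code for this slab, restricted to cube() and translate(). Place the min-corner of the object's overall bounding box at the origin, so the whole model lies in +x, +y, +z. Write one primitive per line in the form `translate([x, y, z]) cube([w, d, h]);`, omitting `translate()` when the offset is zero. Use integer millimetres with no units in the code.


cube([1185, 3511, 207]);


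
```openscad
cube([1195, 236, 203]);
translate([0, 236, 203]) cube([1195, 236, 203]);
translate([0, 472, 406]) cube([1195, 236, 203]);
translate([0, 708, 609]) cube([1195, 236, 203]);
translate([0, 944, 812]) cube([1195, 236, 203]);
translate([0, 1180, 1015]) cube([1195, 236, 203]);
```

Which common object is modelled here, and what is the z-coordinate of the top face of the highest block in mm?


A staircase. The total rise is 1218 mm.

6 identical blocks, each offset up and back from the previous — a staircase. Each step is 203 mm tall and there are 6 of them, so the total rise is 6 × 203 = 1218 mm.


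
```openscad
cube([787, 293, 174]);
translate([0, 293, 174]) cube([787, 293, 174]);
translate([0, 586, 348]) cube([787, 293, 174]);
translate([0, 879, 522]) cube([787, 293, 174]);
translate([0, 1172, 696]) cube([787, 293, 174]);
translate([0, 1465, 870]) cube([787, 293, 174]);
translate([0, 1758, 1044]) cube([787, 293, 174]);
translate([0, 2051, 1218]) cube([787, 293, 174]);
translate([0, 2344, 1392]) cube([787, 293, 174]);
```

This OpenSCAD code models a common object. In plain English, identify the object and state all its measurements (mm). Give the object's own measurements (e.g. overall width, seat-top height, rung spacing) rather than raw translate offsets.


A straight staircase of 9 solid steps. Each step is 787 mm wide (x), 293 mm deep (y, the going) and 174 mm tall (the rise). The first step rests on the floor; each subsequent step sits one going further in +y and one rise higher in +z, directly behind and above the previous step with no overlap.


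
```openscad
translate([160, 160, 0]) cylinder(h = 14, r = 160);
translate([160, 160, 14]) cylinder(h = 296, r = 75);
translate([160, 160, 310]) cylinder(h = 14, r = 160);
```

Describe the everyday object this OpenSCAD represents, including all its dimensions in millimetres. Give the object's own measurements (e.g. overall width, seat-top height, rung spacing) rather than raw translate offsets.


A spool: two coaxial disc flanges of radius 160 mm and thickness 14 mm, joined by a core cylinder of radius 75 mm and height 296 mm. The lower flange rests on z = 0 and the three cylinders share a vertical axis.


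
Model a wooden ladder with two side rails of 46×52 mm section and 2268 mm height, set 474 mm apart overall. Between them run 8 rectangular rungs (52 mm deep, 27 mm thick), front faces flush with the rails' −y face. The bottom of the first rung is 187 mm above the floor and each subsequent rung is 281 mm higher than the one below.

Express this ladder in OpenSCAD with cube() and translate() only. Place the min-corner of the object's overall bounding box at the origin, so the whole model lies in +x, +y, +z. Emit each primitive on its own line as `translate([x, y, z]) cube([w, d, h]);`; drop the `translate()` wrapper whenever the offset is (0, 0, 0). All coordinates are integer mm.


cube([46, 52, 2268]);
translate([428, 0, 0]) cube([46, 52, 2268]);
translate([46, 0, 187]) cube([382, 52, 27]);
translate([46, 0, 468]) cube([382, 52, 27]);
translate([46, 0, 749]) cube([382, 52, 27]);
translate([46, 0, 1030]) cube([382, 52, 27]);
translate([46, 0, 1311]) cube([382, 52, 27]);
translate([46, 0, 1592]) cube([382, 52, 27]);
translate([46, 0, 1873]) cube([382, 52, 27]);
translate([46, 0, 2154]) cube([382, 52, 27]);
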